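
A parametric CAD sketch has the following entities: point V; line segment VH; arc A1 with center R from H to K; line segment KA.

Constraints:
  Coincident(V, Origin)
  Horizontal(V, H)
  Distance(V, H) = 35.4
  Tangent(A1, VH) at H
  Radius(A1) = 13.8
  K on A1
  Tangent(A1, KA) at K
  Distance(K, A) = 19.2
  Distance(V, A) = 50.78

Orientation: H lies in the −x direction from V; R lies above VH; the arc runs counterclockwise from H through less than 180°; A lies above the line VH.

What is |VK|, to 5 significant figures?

31.994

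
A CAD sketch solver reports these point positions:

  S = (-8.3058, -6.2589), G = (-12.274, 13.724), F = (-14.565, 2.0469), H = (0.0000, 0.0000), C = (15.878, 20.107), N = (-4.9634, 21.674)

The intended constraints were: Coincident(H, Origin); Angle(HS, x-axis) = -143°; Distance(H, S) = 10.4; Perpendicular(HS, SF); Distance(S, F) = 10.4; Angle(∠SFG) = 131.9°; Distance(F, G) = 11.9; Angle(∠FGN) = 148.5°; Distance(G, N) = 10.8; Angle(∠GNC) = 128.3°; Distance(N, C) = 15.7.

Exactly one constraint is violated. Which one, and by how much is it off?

Distance(N, C) = 15.7 — off by 5.20.

H = (0.00, 0.00) ✓; HS at -143.0° ✓; |HS| = 10.40 ✓; ∠(HS, SF) = 90.00° ✓; |SF| = 10.40 ✓; ∠SFG = 131.9° ✓; |FG| = 11.90 ✓; ∠FGN = 148.5° ✓; |GN| = 10.80 ✓; ∠GNC = 128.3° ✓; |NC| = 20.90 ✗.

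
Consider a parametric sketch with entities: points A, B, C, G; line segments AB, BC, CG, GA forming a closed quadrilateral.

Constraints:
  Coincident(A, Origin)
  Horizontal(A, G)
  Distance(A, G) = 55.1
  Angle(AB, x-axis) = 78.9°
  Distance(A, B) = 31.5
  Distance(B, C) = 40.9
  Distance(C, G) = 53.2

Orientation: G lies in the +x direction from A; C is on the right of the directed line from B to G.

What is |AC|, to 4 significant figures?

10.26

Checks: A = (0.00, 0.00) ✓; |BC| = 40.90 ✓; |CG| = 53.20 ✓.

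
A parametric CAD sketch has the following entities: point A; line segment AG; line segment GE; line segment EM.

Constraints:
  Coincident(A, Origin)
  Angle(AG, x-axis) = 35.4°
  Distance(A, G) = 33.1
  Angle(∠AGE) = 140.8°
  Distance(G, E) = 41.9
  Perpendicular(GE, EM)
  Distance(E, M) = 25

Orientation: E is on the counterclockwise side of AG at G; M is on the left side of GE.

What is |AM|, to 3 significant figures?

67.7

A is at the origin; AG runs at 35.4° with length 33.1, so G = 33.1·(cos 35.4°, sin 35.4°) = (27.0, 19.2). ∠AGE = 140.8°, so GE runs at 35.4° + (180° − 140.8°) = 74.6° from the x-axis; with |GE| = 41.9, E = G + 41.9·(cos 74.6°, sin 74.6°) = (38.1, 59.6). GE is perpendicular to EM; with |EM| = 25.0 on the left of GE, M = E + 25.0·(-0.964, 0.266) = (14.0, 66.2). Then |AM| = |M − A| = 67.7.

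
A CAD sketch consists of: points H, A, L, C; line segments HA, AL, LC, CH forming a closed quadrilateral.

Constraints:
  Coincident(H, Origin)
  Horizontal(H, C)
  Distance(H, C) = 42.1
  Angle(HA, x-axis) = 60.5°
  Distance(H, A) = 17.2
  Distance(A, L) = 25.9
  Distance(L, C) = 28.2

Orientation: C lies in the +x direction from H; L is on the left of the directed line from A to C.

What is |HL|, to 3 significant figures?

41.2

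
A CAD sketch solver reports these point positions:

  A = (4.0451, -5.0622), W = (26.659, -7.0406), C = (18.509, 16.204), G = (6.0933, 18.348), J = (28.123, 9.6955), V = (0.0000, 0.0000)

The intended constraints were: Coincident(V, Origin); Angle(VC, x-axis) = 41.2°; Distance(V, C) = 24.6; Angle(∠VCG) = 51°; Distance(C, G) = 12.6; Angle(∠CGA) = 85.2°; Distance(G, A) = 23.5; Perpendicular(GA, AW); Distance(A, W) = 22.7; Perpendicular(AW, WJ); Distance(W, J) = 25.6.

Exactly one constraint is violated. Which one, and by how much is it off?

Distance(W, J) = 25.6 — off by 8.80.

V = (0.00, 0.00) ✓; VC at 41.20° ✓; |VC| = 24.60 ✓; ∠VCG = 51.00° ✓; |CG| = 12.60 ✓; ∠CGA = 85.20° ✓; |GA| = 23.50 ✓; ∠(GA, AW) = 90.00° ✓; |AW| = 22.70 ✓; ∠(AW, WJ) = 90.00° ✓; |WJ| = 16.80 ✗.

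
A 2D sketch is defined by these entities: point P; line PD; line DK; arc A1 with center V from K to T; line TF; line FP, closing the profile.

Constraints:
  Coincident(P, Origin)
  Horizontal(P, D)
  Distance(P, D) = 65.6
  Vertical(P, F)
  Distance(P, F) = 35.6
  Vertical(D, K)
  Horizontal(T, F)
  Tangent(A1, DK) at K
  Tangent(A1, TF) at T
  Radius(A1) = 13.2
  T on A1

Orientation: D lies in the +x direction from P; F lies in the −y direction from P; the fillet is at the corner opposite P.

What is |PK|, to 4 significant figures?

69.32

P is at the origin; PD is horizontal with |PD| = 65.6 and D on the +x side, so D = (65.60, 0.000). PF is vertical with |PF| = 35.6 and F on the −y side, so F = (0.000, -35.60). The virtual corner opposite P is at (65.60, -35.60). Tangency of A1 to DK means the radius VK is perpendicular to DK and since A1 is tangent to TF there, VT ⟂ TF, with radius 13.2, so the center V sits 13.2 in from both sides at V = (52.40, -22.40). That places the tangent points at K = (65.60, -22.40) on DK and T = (52.40, -35.60) on TF. Then |PK| = |K − P| = 69.32.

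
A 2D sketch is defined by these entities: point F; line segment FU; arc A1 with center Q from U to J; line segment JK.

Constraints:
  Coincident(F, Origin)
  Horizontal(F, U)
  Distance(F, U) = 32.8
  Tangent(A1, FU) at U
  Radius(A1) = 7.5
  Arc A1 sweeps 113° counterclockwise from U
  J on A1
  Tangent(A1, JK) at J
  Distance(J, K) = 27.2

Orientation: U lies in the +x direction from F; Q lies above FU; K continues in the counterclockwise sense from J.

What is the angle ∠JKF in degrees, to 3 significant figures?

62.3°

F is at the origin; FU is horizontal with |FU| = 32.8 and U on the +x side, so U = (32.8, 0.00). Tangency of A1 to FU means the radius QU is perpendicular to FU, so Q = U + (0, 7.5) = (32.8, 7.50). On A1, U sits at bearing -90° from Q; a 113° counterclockwise sweep puts J at bearing 23°, so J = Q + 7.5·(cos 23°, sin 23°) = (39.7, 10.4). Since A1 is tangent to JK there, QJ ⟂ JK, so JK runs along (−sin 23°, cos 23°); with |JK| = 27.2, K = (29.1, 35.5). Then cos ∠JKF = KJ·KF / (|KJ||KF|), giving 62.3°.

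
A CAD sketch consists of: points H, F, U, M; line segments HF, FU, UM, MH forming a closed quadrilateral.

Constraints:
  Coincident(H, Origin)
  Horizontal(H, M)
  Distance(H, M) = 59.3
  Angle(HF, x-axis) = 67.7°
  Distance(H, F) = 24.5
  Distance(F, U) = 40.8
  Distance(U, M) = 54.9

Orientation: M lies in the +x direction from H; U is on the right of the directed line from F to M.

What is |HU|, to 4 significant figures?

19.57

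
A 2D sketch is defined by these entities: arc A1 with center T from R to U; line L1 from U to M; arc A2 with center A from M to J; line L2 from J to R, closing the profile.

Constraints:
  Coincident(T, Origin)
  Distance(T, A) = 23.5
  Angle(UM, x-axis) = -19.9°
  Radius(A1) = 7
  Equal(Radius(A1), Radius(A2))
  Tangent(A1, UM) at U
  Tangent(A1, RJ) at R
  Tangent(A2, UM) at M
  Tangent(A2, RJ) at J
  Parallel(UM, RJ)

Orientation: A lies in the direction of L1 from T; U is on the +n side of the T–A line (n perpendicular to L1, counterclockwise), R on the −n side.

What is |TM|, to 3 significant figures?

24.5

Tangency of A1 to both parallel lines with radius 7.0 puts U and R at T ± 7.0·n: U = (2.38, 6.58), R = (-2.38, -6.58). Equal radii place M and J the same way about A: M = A + 7.0·n = (24.5, -1.42), J = A − 7.0·n = (19.7, -14.6). Then |TM| = |M − T| = 24.5.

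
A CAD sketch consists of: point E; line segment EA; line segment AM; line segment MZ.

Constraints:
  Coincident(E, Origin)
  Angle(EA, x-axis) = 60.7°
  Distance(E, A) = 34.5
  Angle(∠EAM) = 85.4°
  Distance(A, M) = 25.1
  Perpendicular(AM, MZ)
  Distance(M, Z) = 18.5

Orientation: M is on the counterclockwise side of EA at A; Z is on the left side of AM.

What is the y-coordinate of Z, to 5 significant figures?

23.767

E is at the origin; EA runs at 60.7° with length 34.5, so A = 34.5·(cos 60.7°, sin 60.7°) = (16.884, 30.086). ∠EAM = 85.4°, so AM runs at 60.7° + (180° − 85.4°) = 155.30° from the x-axis; with |AM| = 25.1, M = A + 25.1·(cos 155.30°, sin 155.30°) = (-5.9199, 40.575). The perpendicularity gives MZ at right angles to AM; with |MZ| = 18.5 on the left of AM, Z = M + 18.5·(-0.41787, -0.90851) = (-13.650, 23.767). So Z.y = 23.767.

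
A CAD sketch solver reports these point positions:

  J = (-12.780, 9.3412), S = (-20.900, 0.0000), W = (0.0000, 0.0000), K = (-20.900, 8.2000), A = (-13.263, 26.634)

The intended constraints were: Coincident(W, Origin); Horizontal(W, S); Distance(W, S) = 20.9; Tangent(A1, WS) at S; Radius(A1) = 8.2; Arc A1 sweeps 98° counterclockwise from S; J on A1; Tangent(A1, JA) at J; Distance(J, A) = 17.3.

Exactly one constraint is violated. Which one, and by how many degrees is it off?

Tangent(A1, JA) at J — off by 6.40°.

W = (0.00, 0.00) ✓; W.y = 0.00, S.y = 0.00 ✓; |WS| = 20.90 ✓; ∠(KS, SW) = 90.00° ✓; |KS| = 8.200 ✓; bearing(K→J) − bearing(K→S) = 98.00° ✓; |KJ| = 8.200 ✓; ∠(KJ, JA) = 96.40° ✗; |JA| = 17.30 ✓.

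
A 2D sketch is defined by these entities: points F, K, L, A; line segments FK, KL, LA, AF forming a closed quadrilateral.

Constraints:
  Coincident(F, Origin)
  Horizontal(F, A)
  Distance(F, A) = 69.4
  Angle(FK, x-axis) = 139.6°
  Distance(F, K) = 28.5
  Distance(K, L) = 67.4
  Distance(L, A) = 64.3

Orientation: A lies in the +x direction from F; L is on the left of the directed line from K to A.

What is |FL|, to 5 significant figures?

64.906

Checks: |KL| = 67.40 ✓; |LA| = 64.30 ✓.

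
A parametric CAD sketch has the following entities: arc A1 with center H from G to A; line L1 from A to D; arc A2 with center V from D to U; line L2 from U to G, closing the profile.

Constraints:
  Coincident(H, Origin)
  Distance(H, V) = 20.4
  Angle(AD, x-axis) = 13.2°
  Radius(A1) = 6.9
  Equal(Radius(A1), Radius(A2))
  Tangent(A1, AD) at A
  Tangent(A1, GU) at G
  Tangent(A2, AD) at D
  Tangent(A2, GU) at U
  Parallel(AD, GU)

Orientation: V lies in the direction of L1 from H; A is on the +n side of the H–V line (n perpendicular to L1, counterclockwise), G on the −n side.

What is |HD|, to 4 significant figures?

21.54

Tangency of A1 to both parallel lines with radius 6.9 puts A and G at H ± 6.9·n: A = (-1.576, 6.718), G = (1.576, -6.718). Equal radii place D and U the same way about V: D = V + 6.9·n = (18.29, 11.38), U = V − 6.9·n = (21.44, -2.059). Then |HD| = |D − H| = 21.54.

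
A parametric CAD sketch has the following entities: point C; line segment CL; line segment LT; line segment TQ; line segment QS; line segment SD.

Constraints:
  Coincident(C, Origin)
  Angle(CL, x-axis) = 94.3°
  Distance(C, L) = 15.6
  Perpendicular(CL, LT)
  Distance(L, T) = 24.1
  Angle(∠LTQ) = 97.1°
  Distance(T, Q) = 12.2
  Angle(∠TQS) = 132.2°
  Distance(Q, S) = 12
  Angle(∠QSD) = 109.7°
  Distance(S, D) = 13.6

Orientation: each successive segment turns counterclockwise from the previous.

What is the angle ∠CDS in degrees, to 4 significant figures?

167.2°

C is at the origin; CL runs at 94.3° with length 15.6, so L = (-1.170, 15.56). CL ⟂ LT, so LT runs at -175.7°; with |LT| = 24.1, T = (-25.20, 13.75). ∠LTQ = 97.1° gives TQ at -92.80° from the x-axis; with |TQ| = 12.2, Q = (-25.80, 1.564). ∠TQS = 132.2° gives QS at -45.00° from the x-axis; with |QS| = 12.0, S = (-17.31, -6.922). ∠QSD = 109.7° gives SD at 25.30° from the x-axis; with |SD| = 13.6, D = (-5.017, -1.110). Then cos ∠CDS = DC·DS / (|DC||DS|), giving 167.2°.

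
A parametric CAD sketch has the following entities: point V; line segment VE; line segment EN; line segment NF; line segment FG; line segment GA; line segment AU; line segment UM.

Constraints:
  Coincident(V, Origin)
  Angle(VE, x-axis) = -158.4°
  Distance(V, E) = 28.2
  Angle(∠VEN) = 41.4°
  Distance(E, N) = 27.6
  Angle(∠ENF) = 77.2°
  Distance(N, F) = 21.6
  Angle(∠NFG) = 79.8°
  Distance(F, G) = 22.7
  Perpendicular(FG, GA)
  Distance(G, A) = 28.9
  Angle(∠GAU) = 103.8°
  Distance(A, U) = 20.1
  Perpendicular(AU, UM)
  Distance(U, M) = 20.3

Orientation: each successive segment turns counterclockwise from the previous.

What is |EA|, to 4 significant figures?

19.55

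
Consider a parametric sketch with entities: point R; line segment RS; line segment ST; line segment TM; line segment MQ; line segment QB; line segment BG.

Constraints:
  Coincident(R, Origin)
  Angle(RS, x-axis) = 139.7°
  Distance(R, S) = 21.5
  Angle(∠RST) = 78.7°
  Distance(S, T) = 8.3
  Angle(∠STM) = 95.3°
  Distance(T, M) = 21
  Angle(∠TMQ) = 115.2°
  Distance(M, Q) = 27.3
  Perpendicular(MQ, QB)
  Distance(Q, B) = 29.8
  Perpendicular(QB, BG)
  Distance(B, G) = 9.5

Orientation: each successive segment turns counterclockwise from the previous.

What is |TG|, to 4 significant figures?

28.84

R is at the origin; RS runs at 139.7° with length 21.5, so S = (-16.40, 13.91). ∠RST = 78.7° gives ST at -119.0° from the x-axis; with |ST| = 8.3, T = (-20.42, 6.647). ∠STM = 95.3° gives TM at -34.30° from the x-axis; with |TM| = 21.0, M = (-3.073, -5.187). ∠TMQ = 115.2° gives MQ at 30.50° from the x-axis; with |MQ| = 27.3, Q = (20.45, 8.668). MQ is perpendicular to QB, so QB runs at 120.5°; with |QB| = 29.8, B = (5.325, 34.34). QB is perpendicular to BG, so BG runs at -149.5°; with |BG| = 9.5, G = (-2.861, 29.52). Then |TG| = |G − T| = 28.84.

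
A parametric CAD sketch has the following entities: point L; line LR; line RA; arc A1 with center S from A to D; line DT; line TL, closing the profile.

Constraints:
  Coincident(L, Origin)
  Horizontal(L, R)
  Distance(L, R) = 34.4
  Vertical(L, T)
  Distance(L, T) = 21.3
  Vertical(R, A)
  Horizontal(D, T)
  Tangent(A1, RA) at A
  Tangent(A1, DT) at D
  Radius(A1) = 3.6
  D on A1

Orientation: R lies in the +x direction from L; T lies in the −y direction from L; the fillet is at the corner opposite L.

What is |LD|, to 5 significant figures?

37.448

L is at the origin; LR is horizontal with |LR| = 34.4 and R on the +x side, so R = (34.400, 0.0000). LT is vertical with |LT| = 21.3 and T on the −y side, so T = (0.0000, -21.300). The virtual corner opposite L is at (34.400, -21.300). A1 meets RA tangentially, so SA is at right angles to RA and A1 meets DT tangentially, so SD is at right angles to DT, with radius 3.6, so the center S sits 3.6 in from both sides at S = (30.800, -17.700). That places the tangent points at A = (34.400, -17.700) on RA and D = (30.800, -21.300) on DT. Then |LD| = |D − L| = 37.448.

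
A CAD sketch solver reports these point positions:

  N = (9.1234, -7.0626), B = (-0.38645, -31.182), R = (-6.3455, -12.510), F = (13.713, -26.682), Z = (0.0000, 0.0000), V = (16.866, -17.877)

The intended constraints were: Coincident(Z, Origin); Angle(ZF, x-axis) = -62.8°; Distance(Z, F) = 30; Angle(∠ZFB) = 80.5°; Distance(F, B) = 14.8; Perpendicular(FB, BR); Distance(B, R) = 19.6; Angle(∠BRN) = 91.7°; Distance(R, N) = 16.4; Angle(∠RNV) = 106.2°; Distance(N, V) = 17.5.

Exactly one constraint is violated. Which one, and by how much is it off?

Distance(N, V) = 17.5 — off by 4.20.

Z = (0.00, 0.00) ✓; ZF at -62.80° ✓; |ZF| = 30.00 ✓; ∠ZFB = 80.50° ✓; |FB| = 14.80 ✓; ∠(FB, BR) = 90.00° ✓; |BR| = 19.60 ✓; ∠BRN = 91.70° ✓; |RN| = 16.40 ✓; ∠RNV = 106.2° ✓; |NV| = 13.30 ✗.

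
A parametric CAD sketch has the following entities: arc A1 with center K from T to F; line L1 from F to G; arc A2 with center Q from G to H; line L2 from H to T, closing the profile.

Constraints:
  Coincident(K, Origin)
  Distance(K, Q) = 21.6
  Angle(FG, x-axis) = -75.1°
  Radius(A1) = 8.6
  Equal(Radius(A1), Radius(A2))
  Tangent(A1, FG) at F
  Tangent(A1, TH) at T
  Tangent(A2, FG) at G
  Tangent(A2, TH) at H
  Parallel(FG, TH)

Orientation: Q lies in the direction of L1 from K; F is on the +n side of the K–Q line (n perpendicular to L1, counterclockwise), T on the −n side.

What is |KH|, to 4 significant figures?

23.25

The slot axis is L1's direction at -75.1°, so u = (cos -75.1°, sin -75.1°) = (0.2571, -0.9664) and n = (−sin -75.1°, cos -75.1°) = (0.9664, 0.2571). K is at the origin and Q lies 21.6 along u from K, so Q = 21.6·u = (5.554, -20.87). Tangency of A1 to both parallel lines with radius 8.6 puts F and T at K ± 8.6·n: F = (8.311, 2.211), T = (-8.311, -2.211). Equal radii place G and H the same way about Q: G = Q + 8.6·n = (13.86, -18.66), H = Q − 8.6·n = (-2.757, -23.09). Then |KH| = |H − K| = 23.25.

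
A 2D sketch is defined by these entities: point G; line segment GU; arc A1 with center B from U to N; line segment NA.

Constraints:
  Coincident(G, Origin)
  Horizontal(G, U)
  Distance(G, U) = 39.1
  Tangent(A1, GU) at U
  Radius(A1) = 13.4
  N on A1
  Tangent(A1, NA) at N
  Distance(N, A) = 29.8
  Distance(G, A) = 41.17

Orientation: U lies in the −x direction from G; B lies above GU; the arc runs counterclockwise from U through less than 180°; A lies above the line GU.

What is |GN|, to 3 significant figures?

27.9

G is at the origin; GU is horizontal with |GU| = 39.1 and U on the −x side, so U = (-39.1, 0.00). The tangent condition forces BU to be normal to GU, so B = U + (0, 13.4) = (-39.1, 13.4). Since BN ⟂ NA (tangency), |BA| = √(13.4² + 29.8²) = 32.7 regardless of where N sits on A1. So A lies on both circle(G, 41.17) and circle(B, 32.7); the above-GU intersection is A = (-17.0, 37.5). N is the foot of the tangent from A: N = (-26.4, 9.19).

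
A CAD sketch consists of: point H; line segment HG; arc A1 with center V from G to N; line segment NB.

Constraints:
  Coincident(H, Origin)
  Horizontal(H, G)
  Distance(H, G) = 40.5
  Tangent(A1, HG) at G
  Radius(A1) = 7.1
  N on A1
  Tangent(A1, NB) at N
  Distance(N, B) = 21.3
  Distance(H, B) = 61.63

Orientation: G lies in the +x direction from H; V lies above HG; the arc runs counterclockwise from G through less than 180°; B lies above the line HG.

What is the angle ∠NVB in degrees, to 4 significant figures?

71.57°

H is at the origin; HG is horizontal with |HG| = 40.5 and G on the +x side, so G = (40.50, 0.000). A1 meets HG tangentially, so VG is at right angles to HG, so V = G + (0, 7.1) = (40.50, 7.100). Since VN ⟂ NB (tangency), |VB| = √(7.1² + 21.3²) = 22.45 regardless of where N sits on A1. So B lies on both circle(H, 61.63) and circle(V, 22.45); the above-HG intersection is B = (57.78, 21.43). N is the foot of the tangent from B: N = (46.53, 3.348).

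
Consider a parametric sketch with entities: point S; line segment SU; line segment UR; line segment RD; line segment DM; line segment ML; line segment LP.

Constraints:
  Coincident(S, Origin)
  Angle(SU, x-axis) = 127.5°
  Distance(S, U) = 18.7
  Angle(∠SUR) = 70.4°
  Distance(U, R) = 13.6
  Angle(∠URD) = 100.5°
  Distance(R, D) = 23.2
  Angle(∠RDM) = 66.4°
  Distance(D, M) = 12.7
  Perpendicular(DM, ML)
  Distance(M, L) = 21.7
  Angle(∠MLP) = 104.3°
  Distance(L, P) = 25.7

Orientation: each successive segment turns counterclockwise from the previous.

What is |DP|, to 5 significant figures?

30.588

S is at the origin; SU runs at 127.5° with length 18.7, so U = (-11.384, 14.836). ∠SUR = 70.4° gives UR at -122.90° from the x-axis; with |UR| = 13.6, R = (-18.771, 3.4169). ∠URD = 100.5° gives RD at -43.400° from the x-axis; with |RD| = 23.2, D = (-1.9145, -12.524). ∠RDM = 66.4° gives DM at 70.200° from the x-axis; with |DM| = 12.7, M = (2.3875, -0.57437). DM ⟂ ML, so ML runs at 160.20°; with |ML| = 21.7, L = (-18.030, 6.7762). ∠MLP = 104.3° gives LP at -124.10° from the x-axis; with |LP| = 25.7, P = (-32.438, -14.505). Then |DP| = |P − D| = 30.588.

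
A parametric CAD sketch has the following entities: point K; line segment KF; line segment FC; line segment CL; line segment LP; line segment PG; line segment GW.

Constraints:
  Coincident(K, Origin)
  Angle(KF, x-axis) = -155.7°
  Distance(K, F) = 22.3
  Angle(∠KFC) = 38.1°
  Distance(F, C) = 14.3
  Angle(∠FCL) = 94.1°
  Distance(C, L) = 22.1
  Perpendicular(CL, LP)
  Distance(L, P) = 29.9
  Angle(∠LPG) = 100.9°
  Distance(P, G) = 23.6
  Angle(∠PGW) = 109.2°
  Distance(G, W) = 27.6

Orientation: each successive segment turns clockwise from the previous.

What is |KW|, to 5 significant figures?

31.559

K is at the origin; KF runs at -155.7° with length 22.3, so F = (-20.324, -9.1768). ∠KFC = 38.1° gives FC at 62.400° from the x-axis; with |FC| = 14.3, C = (-13.699, 3.4959). ∠FCL = 94.1° gives CL at -23.500° from the x-axis; with |CL| = 22.1, L = (6.5679, -5.3164). CL is perpendicular to LP, so LP runs at -113.50°; with |LP| = 29.9, P = (-5.3547, -32.737). ∠LPG = 100.9° gives PG at 167.40° from the x-axis; with |PG| = 23.6, G = (-28.386, -27.588). ∠PGW = 109.2° gives GW at 96.600° from the x-axis; with |GW| = 27.6, W = (-31.559, -0.17124). Then |KW| = |W − K| = 31.559.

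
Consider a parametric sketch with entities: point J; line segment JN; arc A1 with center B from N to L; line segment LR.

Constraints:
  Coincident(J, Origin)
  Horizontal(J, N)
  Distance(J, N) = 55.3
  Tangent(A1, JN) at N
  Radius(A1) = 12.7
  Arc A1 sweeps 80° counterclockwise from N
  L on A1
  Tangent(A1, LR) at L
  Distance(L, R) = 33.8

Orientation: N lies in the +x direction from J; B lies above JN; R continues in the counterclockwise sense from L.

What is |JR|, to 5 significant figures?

85.703

On A1, N sits at bearing -90° from B; an 80° counterclockwise sweep puts L at bearing -10°, so L = B + 12.7·(cos -10°, sin -10°) = (67.807, 10.495). Tangency of A1 to LR means the radius BL is perpendicular to LR, so LR runs along (−sin -10°, cos -10°); with |LR| = 33.8, R = (73.676, 43.781). Then |JR| = |R − J| = 85.703.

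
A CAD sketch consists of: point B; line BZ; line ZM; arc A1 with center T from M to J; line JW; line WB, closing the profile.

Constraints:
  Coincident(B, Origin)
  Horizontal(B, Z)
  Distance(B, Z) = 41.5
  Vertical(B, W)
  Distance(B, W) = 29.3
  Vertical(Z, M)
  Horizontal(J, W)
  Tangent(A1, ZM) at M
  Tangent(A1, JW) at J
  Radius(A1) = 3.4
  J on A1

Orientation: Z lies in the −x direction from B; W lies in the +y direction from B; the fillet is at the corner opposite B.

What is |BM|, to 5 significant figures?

48.919

B is at the origin; BZ is horizontal with |BZ| = 41.5 and Z on the −x side, so Z = (-41.500, 0.0000). B and W share the same x with |BW| = 29.3 and W on the +y side, so W = (0.0000, 29.300). The virtual corner opposite B is at (-41.500, 29.300). A1 meets ZM tangentially, so TM is at right angles to ZM and the tangent condition forces TJ to be normal to JW, with radius 3.4, so the center T sits 3.4 in from both sides at T = (-38.100, 25.900). That places the tangent points at M = (-41.500, 25.900) on ZM and J = (-38.100, 29.300) on JW. Then |BM| = |M − B| = 48.919.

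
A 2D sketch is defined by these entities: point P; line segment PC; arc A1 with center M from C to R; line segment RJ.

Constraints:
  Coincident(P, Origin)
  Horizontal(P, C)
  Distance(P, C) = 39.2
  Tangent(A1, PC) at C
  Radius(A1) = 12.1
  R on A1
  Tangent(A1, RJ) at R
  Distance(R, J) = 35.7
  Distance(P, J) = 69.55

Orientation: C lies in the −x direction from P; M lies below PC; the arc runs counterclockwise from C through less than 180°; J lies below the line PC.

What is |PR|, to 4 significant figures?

52.79

P is at the origin; PC is horizontal with |PC| = 39.2 and C on the −x side, so C = (-39.20, 0.000). The tangent condition forces MC to be normal to PC, so M = C + (0, -12.1) = (-39.20, -12.10). Since MR ⟂ RJ (tangency), |MJ| = √(12.1² + 35.7²) = 37.69 regardless of where R sits on A1. So J lies on both circle(P, 69.55) and circle(M, 37.69); the below-PC intersection is J = (-50.18, -48.16). R is the foot of the tangent from J: R = (-51.29, -12.48).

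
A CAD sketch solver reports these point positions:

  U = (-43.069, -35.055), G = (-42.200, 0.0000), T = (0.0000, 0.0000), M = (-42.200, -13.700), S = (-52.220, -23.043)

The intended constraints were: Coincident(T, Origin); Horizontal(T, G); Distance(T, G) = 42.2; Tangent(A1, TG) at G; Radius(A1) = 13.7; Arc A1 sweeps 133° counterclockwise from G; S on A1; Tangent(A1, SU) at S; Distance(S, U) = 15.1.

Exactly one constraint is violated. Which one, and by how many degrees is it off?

Tangent(A1, SU) at S — off by 5.70°.

T = (0.00, 0.00) ✓; T.y = 0.00, G.y = 0.00 ✓; |TG| = 42.20 ✓; ∠(MG, GT) = 90.00° ✓; |MG| = 13.70 ✓; bearing(M→S) − bearing(M→G) = 133.0° ✓; |MS| = 13.70 ✓; ∠(MS, SU) = 95.70° ✗; |SU| = 15.10 ✓.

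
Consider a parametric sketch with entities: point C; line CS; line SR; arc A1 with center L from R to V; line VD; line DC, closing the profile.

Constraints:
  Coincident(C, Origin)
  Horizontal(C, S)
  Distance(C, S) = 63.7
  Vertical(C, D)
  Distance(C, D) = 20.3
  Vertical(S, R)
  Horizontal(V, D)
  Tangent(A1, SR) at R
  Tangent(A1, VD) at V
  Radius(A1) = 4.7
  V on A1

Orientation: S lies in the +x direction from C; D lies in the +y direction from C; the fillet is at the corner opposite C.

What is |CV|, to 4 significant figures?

62.39

C is at the origin; C and S share the same y with |CS| = 63.7 and S on the +x side, so S = (63.70, 0.000). CD is vertical with |CD| = 20.3 and D on the +y side, so D = (0.000, 20.30). The virtual corner opposite C is at (63.70, 20.30). A1 meets SR tangentially, so LR is at right angles to SR and since A1 is tangent to VD there, LV ⟂ VD, with radius 4.7, so the center L sits 4.7 in from both sides at L = (59.00, 15.60). That places the tangent points at R = (63.70, 15.60) on SR and V = (59.00, 20.30) on VD. Then |CV| = |V − C| = 62.39.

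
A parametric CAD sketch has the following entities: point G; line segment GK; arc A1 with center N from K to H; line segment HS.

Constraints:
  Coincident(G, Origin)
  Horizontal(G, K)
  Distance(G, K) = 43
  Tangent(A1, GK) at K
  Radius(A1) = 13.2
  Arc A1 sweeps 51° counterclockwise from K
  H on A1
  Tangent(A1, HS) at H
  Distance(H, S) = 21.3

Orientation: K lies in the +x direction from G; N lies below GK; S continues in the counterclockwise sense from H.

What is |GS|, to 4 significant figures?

28.88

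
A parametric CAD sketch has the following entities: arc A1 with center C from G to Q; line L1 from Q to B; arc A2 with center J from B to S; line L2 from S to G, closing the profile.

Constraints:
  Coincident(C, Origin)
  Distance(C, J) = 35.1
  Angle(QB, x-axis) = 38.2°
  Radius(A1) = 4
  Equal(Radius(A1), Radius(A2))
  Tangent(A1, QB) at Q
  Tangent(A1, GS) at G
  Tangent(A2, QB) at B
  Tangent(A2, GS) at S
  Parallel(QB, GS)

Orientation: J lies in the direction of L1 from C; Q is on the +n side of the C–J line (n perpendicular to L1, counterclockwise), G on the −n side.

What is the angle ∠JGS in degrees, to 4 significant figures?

6.501°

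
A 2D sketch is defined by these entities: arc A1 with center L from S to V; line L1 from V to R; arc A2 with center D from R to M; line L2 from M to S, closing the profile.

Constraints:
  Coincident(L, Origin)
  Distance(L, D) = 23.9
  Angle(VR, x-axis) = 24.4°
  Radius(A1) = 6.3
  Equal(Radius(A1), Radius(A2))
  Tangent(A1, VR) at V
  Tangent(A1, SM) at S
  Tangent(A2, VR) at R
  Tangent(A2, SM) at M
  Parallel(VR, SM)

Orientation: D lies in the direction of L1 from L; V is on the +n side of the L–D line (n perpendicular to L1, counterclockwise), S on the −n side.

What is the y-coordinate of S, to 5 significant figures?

-5.7373

L is at the origin and D lies 23.9 along u from L, so D = 23.9·u = (21.765, 9.8732). Tangency of A1 to both parallel lines with radius 6.3 puts V and S at L ± 6.3·n: V = (-2.6026, 5.7373), S = (2.6026, -5.7373). So S.y = -5.7373.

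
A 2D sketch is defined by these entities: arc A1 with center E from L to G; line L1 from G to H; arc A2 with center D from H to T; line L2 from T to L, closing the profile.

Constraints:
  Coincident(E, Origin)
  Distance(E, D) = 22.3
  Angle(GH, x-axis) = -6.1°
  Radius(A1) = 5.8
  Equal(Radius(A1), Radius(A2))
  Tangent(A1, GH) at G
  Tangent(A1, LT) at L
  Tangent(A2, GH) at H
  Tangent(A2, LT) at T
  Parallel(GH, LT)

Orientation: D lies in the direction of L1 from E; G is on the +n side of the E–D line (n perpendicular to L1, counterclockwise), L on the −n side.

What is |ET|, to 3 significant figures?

23.0

The slot axis is L1's direction at -6.1°, so u = (cos -6.1°, sin -6.1°) = (0.994, -0.106) and n = (−sin -6.1°, cos -6.1°) = (0.106, 0.994). E is at the origin and D lies 22.3 along u from E, so D = 22.3·u = (22.2, -2.37). Tangency of A1 to both parallel lines with radius 5.8 puts G and L at E ± 5.8·n: G = (0.616, 5.77), L = (-0.616, -5.77). Equal radii place H and T the same way about D: H = D + 5.8·n = (22.8, 3.40), T = D − 5.8·n = (21.6, -8.14). Then |ET| = |T − E| = 23.0.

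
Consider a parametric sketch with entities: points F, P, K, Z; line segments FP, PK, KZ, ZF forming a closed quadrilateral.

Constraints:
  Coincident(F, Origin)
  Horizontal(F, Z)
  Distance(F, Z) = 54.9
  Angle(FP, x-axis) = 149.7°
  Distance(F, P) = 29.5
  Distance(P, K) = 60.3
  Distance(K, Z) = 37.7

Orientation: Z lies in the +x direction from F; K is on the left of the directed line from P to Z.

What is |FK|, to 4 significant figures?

44.78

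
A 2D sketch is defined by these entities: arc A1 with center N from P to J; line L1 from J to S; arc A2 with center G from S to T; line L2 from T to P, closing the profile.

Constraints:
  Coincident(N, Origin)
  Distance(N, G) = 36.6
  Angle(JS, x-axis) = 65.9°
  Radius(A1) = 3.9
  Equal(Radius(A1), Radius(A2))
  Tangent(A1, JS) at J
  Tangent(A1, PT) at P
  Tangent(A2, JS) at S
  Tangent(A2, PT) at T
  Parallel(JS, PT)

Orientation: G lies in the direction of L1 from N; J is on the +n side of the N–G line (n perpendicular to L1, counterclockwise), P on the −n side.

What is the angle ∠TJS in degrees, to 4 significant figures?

12.03°

The slot axis is L1's direction at 65.9°, so u = (cos 65.9°, sin 65.9°) = (0.4083, 0.9128) and n = (−sin 65.9°, cos 65.9°) = (-0.9128, 0.4083). N is at the origin and G lies 36.6 along u from N, so G = 36.6·u = (14.94, 33.41). Tangency of A1 to both parallel lines with radius 3.9 puts J and P at N ± 3.9·n: J = (-3.560, 1.592), P = (3.560, -1.592). Equal radii place S and T the same way about G: S = G + 3.9·n = (11.38, 35.00), T = G − 3.9·n = (18.50, 31.82). Then cos ∠TJS = JT·JS / (|JT||JS|), giving 12.03°.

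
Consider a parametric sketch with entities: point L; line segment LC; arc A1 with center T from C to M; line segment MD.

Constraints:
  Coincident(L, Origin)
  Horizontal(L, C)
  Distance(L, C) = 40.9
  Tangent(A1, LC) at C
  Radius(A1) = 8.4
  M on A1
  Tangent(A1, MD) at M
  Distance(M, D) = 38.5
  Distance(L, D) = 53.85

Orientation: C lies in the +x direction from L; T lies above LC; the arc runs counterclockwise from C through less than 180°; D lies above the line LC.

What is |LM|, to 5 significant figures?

49.762

L is at the origin; LC is horizontal with |LC| = 40.9 and C on the +x side, so C = (40.900, 0.0000). A1 meets LC tangentially, so TC is at right angles to LC, so T = C + (0, 8.4) = (40.900, 8.4000). Since TM ⟂ MD (tangency), |TD| = √(8.4² + 38.5²) = 39.406 regardless of where M sits on A1. So D lies on both circle(L, 53.85) and circle(T, 39.406); the above-LC intersection is D = (28.381, 45.764). M is the foot of the tangent from D: M = (48.113, 12.705).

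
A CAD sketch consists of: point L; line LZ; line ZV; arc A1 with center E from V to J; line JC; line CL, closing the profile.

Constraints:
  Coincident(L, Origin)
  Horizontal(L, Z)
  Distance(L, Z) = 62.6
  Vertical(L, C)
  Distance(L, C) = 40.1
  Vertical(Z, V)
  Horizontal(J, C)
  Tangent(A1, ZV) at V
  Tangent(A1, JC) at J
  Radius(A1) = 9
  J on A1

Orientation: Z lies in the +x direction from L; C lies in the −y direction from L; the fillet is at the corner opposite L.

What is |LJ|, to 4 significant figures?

66.94

L is at the origin; L and Z share the same y with |LZ| = 62.6 and Z on the +x side, so Z = (62.60, 0.000). L and C share the same x with |LC| = 40.1 and C on the −y side, so C = (0.000, -40.10). The virtual corner opposite L is at (62.60, -40.10). Since A1 is tangent to ZV there, EV ⟂ ZV and A1 meets JC tangentially, so EJ is at right angles to JC, with radius 9.0, so the center E sits 9.0 in from both sides at E = (53.60, -31.10). That places the tangent points at V = (62.60, -31.10) on ZV and J = (53.60, -40.10) on JC. Then |LJ| = |J − L| = 66.94.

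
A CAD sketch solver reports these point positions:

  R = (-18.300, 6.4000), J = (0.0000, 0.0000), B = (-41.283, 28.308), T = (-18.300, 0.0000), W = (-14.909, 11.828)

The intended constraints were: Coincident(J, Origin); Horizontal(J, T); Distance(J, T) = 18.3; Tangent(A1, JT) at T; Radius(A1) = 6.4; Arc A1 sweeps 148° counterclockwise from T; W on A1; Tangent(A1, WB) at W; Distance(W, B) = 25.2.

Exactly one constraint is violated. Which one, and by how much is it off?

Distance(W, B) = 25.2 — off by 5.90.

J = (0.00, 0.00) ✓; J.y = 0.00, T.y = 0.00 ✓; |JT| = 18.30 ✓; ∠(RT, TJ) = 90.00° ✓; |RT| = 6.400 ✓; bearing(R→W) − bearing(R→T) = 148.0° ✓; |RW| = 6.400 ✓; ∠(RW, WB) = 90.01° ✓; |WB| = 31.10 ✗.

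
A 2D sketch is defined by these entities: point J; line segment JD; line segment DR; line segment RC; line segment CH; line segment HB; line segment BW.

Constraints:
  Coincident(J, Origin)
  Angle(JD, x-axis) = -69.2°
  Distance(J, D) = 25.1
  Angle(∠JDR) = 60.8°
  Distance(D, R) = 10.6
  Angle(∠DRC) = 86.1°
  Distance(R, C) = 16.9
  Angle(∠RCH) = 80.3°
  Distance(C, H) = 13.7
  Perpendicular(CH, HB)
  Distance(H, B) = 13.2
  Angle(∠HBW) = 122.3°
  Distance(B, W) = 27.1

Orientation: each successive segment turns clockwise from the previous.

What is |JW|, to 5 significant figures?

32.369

J is at the origin; JD runs at -69.2° with length 25.1, so D = (8.9132, -23.464). ∠JDR = 60.8° gives DR at 171.60° from the x-axis; with |DR| = 10.6, R = (-1.5731, -21.916). ∠DRC = 86.1° gives RC at 77.700° from the x-axis; with |RC| = 16.9, C = (2.0271, -5.4036). ∠RCH = 80.3° gives CH at -22.000° from the x-axis; with |CH| = 13.7, H = (14.730, -10.536). CH ⟂ HB, so HB runs at -112.00°; with |HB| = 13.2, B = (9.7847, -22.775). ∠HBW = 122.3° gives BW at -169.70° from the x-axis; with |BW| = 27.1, W = (-16.879, -27.620). Then |JW| = |W − J| = 32.369.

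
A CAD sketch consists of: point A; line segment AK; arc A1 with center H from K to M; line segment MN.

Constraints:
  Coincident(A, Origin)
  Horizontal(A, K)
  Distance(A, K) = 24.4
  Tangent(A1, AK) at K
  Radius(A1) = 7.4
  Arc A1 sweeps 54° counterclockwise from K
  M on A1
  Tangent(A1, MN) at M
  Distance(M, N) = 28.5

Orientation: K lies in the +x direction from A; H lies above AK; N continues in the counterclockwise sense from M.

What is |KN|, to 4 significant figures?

34.62

A is at the origin; AK is horizontal with |AK| = 24.4 and K on the +x side, so K = (24.40, 0.000). A1 meets AK tangentially, so HK is at right angles to AK, so H = K + (0, 7.4) = (24.40, 7.400). On A1, K sits at bearing -90° from H; a 54° counterclockwise sweep puts M at bearing -36°, so M = H + 7.4·(cos -36°, sin -36°) = (30.39, 3.050). The tangent condition forces HM to be normal to MN, so MN runs along (−sin -36°, cos -36°); with |MN| = 28.5, N = (47.14, 26.11). Then |KN| = |N − K| = 34.62.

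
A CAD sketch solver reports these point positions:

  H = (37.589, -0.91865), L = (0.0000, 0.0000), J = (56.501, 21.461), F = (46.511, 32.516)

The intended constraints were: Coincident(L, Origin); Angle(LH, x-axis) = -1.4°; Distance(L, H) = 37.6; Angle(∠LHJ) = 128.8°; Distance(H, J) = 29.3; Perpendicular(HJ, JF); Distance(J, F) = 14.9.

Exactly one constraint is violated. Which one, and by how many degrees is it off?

Perpendicular(HJ, JF) — off by 7.70°.

L = (0.00, 0.00) ✓; LH at -1.400° ✓; |LH| = 37.60 ✓; ∠LHJ = 128.8° ✓; |HJ| = 29.30 ✓; ∠(HJ, JF) = 82.30° ✗; |JF| = 14.90 ✓.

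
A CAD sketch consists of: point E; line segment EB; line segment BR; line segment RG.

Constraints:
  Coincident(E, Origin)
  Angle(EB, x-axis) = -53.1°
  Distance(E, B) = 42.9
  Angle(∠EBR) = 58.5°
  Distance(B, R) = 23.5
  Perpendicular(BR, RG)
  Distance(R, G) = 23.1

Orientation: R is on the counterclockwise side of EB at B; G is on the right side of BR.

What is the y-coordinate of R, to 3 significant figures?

-12.5

E is at the origin; EB runs at -53.1° with length 42.9, so B = 42.9·(cos -53.1°, sin -53.1°) = (25.8, -34.3). ∠EBR = 58.5°, so BR runs at -53.1° + (180° − 58.5°) = 68.4° from the x-axis; with |BR| = 23.5, R = B + 23.5·(cos 68.4°, sin 68.4°) = (34.4, -12.5). So R.y = -12.5.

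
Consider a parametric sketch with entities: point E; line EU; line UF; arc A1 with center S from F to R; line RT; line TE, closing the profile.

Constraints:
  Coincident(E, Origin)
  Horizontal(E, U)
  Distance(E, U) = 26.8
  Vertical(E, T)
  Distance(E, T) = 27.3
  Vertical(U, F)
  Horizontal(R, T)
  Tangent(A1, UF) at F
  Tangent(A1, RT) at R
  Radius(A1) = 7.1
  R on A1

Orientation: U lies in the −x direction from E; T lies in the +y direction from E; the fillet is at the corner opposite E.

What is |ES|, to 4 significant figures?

28.22

E is at the origin; EU is horizontal with |EU| = 26.8 and U on the −x side, so U = (-26.80, 0.000). ET is vertical with |ET| = 27.3 and T on the +y side, so T = (0.000, 27.30). The virtual corner opposite E is at (-26.80, 27.30). A1 meets UF tangentially, so SF is at right angles to UF and the tangent condition forces SR to be normal to RT, with radius 7.1, so the center S sits 7.1 in from both sides at S = (-19.70, 20.20). Then |ES| = |S − E| = 28.22.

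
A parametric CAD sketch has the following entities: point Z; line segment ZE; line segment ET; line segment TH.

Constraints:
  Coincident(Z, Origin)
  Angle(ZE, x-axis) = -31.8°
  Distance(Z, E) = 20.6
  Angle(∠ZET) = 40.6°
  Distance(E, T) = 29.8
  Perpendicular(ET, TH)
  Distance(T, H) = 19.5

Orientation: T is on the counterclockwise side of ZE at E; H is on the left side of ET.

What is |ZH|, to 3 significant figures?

15.4

Z is at the origin; ZE runs at -31.8° with length 20.6, so E = 20.6·(cos -31.8°, sin -31.8°) = (17.5, -10.9). ∠ZET = 40.6°, so ET runs at -31.8° + (180° − 40.6°) = 108° from the x-axis; with |ET| = 29.8, T = E + 29.8·(cos 108°, sin 108°) = (8.50, 17.5). The perpendicularity gives TH at right angles to ET; with |TH| = 19.5 on the left of ET, H = T + 19.5·(-0.953, -0.302) = (-10.1, 11.7). Then |ZH| = |H − Z| = 15.4.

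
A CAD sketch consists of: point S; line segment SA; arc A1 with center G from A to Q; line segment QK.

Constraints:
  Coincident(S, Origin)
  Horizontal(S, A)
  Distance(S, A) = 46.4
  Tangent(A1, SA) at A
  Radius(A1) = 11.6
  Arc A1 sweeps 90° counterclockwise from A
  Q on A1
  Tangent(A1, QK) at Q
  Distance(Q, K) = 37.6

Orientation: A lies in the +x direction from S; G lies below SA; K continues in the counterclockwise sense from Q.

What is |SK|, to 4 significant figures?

60.26

S is at the origin; S and A share the same y with |SA| = 46.4 and A on the +x side, so A = (46.40, 0.000). Since A1 is tangent to SA there, GA ⟂ SA, so G = A + (0, -11.6) = (46.40, -11.60). On A1, A sits at bearing 90° from G; a 90° counterclockwise sweep puts Q at bearing 180°, so Q = G + 11.6·(cos 180°, sin 180°) = (34.80, -11.60). Since A1 is tangent to QK there, GQ ⟂ QK, so QK runs along (−sin 180°, cos 180°); with |QK| = 37.6, K = (34.80, -49.20). Then |SK| = |K − S| = 60.26.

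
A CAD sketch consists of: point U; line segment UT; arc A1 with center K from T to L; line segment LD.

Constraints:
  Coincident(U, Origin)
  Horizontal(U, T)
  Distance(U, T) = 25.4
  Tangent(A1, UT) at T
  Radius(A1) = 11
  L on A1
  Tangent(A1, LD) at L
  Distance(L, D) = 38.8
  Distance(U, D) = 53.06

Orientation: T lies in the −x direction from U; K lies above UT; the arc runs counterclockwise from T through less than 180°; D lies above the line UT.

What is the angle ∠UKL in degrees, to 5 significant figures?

26.744°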